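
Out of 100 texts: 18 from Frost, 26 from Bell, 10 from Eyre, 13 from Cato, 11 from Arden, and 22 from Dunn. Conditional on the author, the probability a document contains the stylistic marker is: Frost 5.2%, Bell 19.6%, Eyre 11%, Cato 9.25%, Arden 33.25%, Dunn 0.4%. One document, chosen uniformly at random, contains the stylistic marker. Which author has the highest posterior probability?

Bell

Unnormalized posteriors (prior × likelihood):
  Frost: 0.18 × 0.052 = 0.00936
  Bell: 0.26 × 0.196 = 0.05096
  Eyre: 0.1 × 0.11 = 0.011
  Cato: 0.13 × 0.0925 = 0.012025
  Arden: 0.11 × 0.3325 = 0.036575
  Dunn: 0.22 × 0.004 = 0.00088
Total = 0.1208.
Largest term belongs to Bell, so Bell is most probable.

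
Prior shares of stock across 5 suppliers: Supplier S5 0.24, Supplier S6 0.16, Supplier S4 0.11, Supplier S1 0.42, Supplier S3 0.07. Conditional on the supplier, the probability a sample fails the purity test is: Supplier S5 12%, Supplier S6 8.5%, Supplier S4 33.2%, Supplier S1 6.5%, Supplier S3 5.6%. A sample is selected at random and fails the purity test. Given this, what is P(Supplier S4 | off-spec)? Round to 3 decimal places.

Prior × likelihood for each hypothesis:
  Supplier S5: 0.24 × 0.12 = 0.0288
  Supplier S6: 0.16 × 0.085 = 0.0136
  Supplier S4: 0.11 × 0.332 = 0.03652
  Supplier S1: 0.42 × 0.065 = 0.0273
  Supplier S3: 0.07 × 0.056 = 0.00392
Normalizing constant = 0.11014.
P(Supplier S4 | evidence) = 0.03652 / 0.11014 ≈ 0.332.

0.332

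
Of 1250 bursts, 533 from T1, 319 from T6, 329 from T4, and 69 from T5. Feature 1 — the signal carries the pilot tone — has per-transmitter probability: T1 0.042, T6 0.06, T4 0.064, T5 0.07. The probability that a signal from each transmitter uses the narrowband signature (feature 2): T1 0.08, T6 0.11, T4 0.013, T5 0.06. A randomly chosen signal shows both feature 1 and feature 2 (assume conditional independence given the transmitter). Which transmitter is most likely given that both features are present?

T6

Prior × likelihood for each hypothesis:
  T1: 0.4264 × 0.042 × 0.08 = 0.001432704
  T6: 0.2552 × 0.06 × 0.11 = 0.00168432
  T4: 0.2632 × 0.064 × 0.013 = 0.0002189824
  T5: 0.0552 × 0.07 × 0.06 = 0.00023184
Normalizing constant = 0.0035678464.
Largest term belongs to T6, so T6 is most probable.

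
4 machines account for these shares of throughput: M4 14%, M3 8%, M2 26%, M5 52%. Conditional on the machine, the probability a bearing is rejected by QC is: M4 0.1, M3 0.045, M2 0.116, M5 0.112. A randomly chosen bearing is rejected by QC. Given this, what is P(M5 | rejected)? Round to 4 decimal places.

By Bayes' rule, posterior ∝ prior × likelihood:
  M4: 0.14 × 0.1 = 0.014
  M3: 0.08 × 0.045 = 0.0036
  M2: 0.26 × 0.116 = 0.03016
  M5: 0.52 × 0.112 = 0.05824
Normalizing constant = 0.106.
P(M5 | evidence) = 0.05824 / 0.106 ≈ 0.5494.

0.5494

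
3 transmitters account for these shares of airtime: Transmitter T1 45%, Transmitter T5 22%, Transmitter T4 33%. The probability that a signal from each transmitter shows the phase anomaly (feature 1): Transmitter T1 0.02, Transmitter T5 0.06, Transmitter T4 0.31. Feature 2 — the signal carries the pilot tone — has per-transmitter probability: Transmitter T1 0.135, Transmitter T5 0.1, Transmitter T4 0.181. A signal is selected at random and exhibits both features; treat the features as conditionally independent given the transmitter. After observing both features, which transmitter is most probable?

Transmitter T4

By Bayes' rule, posterior ∝ prior × likelihood:
  Transmitter T1: 0.45 × 0.02 × 0.135 = 0.001215
  Transmitter T5: 0.22 × 0.06 × 0.1 = 0.00132
  Transmitter T4: 0.33 × 0.31 × 0.181 = 0.0185163
Total = 0.0210513.
Largest term belongs to Transmitter T4, so Transmitter T4 is most probable.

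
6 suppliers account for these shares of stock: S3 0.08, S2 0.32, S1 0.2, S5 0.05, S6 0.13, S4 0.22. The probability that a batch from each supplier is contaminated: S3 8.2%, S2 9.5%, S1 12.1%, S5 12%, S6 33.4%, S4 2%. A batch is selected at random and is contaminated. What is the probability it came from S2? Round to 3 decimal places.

Unnormalized posteriors (prior × likelihood):
  S3: 0.08 × 0.082 = 0.00656
  S2: 0.32 × 0.095 = 0.0304
  S1: 0.2 × 0.121 = 0.0242
  S5: 0.05 × 0.12 = 0.006
  S6: 0.13 × 0.334 = 0.04342
  S4: 0.22 × 0.02 = 0.0044
Normalizing constant = 0.11498.
P(S2 | evidence) = 0.0304 / 0.11498 ≈ 0.264.

0.264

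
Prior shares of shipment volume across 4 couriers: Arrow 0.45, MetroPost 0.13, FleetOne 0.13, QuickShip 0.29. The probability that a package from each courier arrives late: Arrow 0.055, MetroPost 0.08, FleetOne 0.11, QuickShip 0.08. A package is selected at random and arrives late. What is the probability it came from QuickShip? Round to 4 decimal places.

0.3193

Unnormalized posteriors (prior × likelihood):
  Arrow: 0.45 × 0.055 = 0.02475
  MetroPost: 0.13 × 0.08 = 0.0104
  FleetOne: 0.13 × 0.11 = 0.0143
  QuickShip: 0.29 × 0.08 = 0.0232
Total = 0.07265.
P(QuickShip | evidence) = 0.0232 / 0.07265 ≈ 0.3193.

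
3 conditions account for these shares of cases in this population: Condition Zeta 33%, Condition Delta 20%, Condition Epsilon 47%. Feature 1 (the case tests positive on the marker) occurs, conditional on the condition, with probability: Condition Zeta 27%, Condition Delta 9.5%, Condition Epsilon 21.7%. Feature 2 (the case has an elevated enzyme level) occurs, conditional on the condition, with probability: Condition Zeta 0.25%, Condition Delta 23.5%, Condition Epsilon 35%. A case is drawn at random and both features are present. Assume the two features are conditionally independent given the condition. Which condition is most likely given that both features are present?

Unnormalized posteriors (prior × likelihood):
  Condition Zeta: 0.33 × 0.27 × 0.0025 = 0.00022275
  Condition Delta: 0.2 × 0.095 × 0.235 = 0.004465
  Condition Epsilon: 0.47 × 0.217 × 0.35 = 0.0356965
Normalizing constant = 0.04038425.
Largest term belongs to Condition Epsilon, so Condition Epsilon is most probable.

Condition Epsilon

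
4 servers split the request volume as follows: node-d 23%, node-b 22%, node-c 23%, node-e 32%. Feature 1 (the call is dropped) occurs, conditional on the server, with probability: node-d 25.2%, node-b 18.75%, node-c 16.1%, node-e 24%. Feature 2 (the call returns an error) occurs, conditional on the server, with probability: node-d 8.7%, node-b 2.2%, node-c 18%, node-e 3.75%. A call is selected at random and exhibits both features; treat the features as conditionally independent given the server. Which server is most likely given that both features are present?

Compute prior × likelihood for every hypothesis:
  node-d: 0.23 × 0.252 × 0.087 = 0.00504252
  node-b: 0.22 × 0.1875 × 0.022 = 0.0009075
  node-c: 0.23 × 0.161 × 0.18 = 0.0066654
  node-e: 0.32 × 0.24 × 0.0375 = 0.00288
Normalizing constant = 0.01549542.
Largest term belongs to node-c, so node-c is most probable.

node-c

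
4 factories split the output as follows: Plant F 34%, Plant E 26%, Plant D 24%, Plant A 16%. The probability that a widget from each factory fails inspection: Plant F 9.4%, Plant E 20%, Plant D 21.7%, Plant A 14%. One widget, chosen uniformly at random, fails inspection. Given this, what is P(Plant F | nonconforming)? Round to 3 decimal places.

0.202

Unnormalized posteriors (prior × likelihood):
  Plant F: 0.34 × 0.094 = 0.03196
  Plant E: 0.26 × 0.2 = 0.052
  Plant D: 0.24 × 0.217 = 0.05208
  Plant A: 0.16 × 0.14 = 0.0224
Sum = 0.15844.
P(Plant F | evidence) = 0.03196 / 0.15844 ≈ 0.202.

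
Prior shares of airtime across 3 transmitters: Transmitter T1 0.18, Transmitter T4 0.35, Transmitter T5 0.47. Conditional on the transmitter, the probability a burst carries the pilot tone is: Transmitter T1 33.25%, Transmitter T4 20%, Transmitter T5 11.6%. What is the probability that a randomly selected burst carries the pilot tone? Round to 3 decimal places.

0.184

Prior × likelihood for each hypothesis:
  Transmitter T1: 0.18 × 0.3325 = 0.05985
  Transmitter T4: 0.35 × 0.2 = 0.07
  Transmitter T5: 0.47 × 0.116 = 0.05452
P(pilot) = 0.05985 + 0.07 + 0.05452 = 0.18437 → 0.184.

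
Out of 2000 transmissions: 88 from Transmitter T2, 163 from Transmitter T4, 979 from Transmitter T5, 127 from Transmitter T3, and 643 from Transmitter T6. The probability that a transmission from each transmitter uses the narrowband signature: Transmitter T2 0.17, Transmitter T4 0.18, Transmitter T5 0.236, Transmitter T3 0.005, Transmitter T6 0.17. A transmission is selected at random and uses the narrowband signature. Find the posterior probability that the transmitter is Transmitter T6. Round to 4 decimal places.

Unnormalized posteriors (prior × likelihood):
  Transmitter T2: 0.044 × 0.17 = 0.00748
  Transmitter T4: 0.0815 × 0.18 = 0.01467
  Transmitter T5: 0.4895 × 0.236 = 0.115522
  Transmitter T3: 0.0635 × 0.005 = 0.0003175
  Transmitter T6: 0.3215 × 0.17 = 0.054655
Total = 0.1926445.
P(Transmitter T6 | evidence) = 0.054655 / 0.1926445 ≈ 0.2837.

0.2837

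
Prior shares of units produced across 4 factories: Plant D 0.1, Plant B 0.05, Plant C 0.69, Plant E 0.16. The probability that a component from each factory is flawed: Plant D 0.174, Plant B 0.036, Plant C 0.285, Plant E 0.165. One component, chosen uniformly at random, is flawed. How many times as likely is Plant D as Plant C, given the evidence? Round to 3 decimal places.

Compute prior × likelihood for every hypothesis:
  Plant D: 0.1 × 0.174 = 0.0174
  Plant B: 0.05 × 0.036 = 0.0018
  Plant C: 0.69 × 0.285 = 0.19665
  Plant E: 0.16 × 0.165 = 0.0264
Normalizing constant = 0.24225.
The ratio is 0.0174 / 0.19665 (the normalizer cancels) = 0.088.

0.088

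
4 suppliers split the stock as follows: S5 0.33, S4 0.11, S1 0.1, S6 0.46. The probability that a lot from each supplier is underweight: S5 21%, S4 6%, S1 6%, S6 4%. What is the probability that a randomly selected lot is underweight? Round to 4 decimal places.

0.1003

Unnormalized posteriors (prior × likelihood):
  S5: 0.33 × 0.21 = 0.0693
  S4: 0.11 × 0.06 = 0.0066
  S1: 0.1 × 0.06 = 0.006
  S6: 0.46 × 0.04 = 0.0184
P(underweight) = 0.0693 + 0.0066 + 0.006 + 0.0184 = 0.1003 → 0.1003.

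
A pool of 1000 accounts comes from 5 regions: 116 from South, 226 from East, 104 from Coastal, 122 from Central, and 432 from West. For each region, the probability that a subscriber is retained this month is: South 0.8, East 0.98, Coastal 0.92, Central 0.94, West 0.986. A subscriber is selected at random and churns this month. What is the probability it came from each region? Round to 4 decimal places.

Taking complements, P(churn | each) = South 0.2, East 0.02, Coastal 0.08, Central 0.06, West 0.014.
Prior × likelihood for each hypothesis:
  South: 0.116 × 0.2 = 0.0232
  East: 0.226 × 0.02 = 0.00452
  Coastal: 0.104 × 0.08 = 0.00832
  Central: 0.122 × 0.06 = 0.00732
  West: 0.432 × 0.014 = 0.006048
Total = 0.049408.
P(South | churn) = 0.0232/0.049408 ≈ 0.4696
P(East | churn) = 0.00452/0.049408 ≈ 0.0915
P(Coastal | churn) = 0.00832/0.049408 ≈ 0.1684
P(Central | churn) = 0.00732/0.049408 ≈ 0.1482
P(West | churn) = 0.006048/0.049408 ≈ 0.1224

South 0.4696, East 0.0915, Coastal 0.1684, Central 0.1482, West 0.1224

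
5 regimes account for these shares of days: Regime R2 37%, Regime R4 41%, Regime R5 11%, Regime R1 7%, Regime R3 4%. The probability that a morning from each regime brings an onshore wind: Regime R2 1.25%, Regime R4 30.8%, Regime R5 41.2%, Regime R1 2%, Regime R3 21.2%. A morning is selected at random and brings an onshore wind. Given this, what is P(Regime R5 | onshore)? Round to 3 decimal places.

0.244

Compute prior × likelihood for every hypothesis:
  Regime R2: 0.37 × 0.0125 = 0.004625
  Regime R4: 0.41 × 0.308 = 0.12628
  Regime R5: 0.11 × 0.412 = 0.04532
  Regime R1: 0.07 × 0.02 = 0.0014
  Regime R3: 0.04 × 0.212 = 0.00848
Sum = 0.186105.
P(Regime R5 | evidence) = 0.04532 / 0.186105 ≈ 0.244.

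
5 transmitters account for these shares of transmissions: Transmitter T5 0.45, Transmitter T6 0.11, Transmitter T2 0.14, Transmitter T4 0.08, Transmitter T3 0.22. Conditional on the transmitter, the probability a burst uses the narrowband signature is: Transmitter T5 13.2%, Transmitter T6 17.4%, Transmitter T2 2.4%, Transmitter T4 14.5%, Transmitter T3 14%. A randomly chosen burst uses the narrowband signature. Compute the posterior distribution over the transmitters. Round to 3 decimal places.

Unnormalized posteriors (prior × likelihood):
  Transmitter T5: 0.45 × 0.132 = 0.0594
  Transmitter T6: 0.11 × 0.174 = 0.01914
  Transmitter T2: 0.14 × 0.024 = 0.00336
  Transmitter T4: 0.08 × 0.145 = 0.0116
  Transmitter T3: 0.22 × 0.14 = 0.0308
Sum = 0.1243.
P(Transmitter T5 | narrowband) = 0.0594/0.1243 ≈ 0.478
P(Transmitter T6 | narrowband) = 0.01914/0.1243 ≈ 0.154
P(Transmitter T2 | narrowband) = 0.00336/0.1243 ≈ 0.027
P(Transmitter T4 | narrowband) = 0.0116/0.1243 ≈ 0.093
P(Transmitter T3 | narrowband) = 0.0308/0.1243 ≈ 0.248

Transmitter T5 0.478, Transmitter T6 0.154, Transmitter T2 0.027, Transmitter T4 0.093, Transmitter T3 0.248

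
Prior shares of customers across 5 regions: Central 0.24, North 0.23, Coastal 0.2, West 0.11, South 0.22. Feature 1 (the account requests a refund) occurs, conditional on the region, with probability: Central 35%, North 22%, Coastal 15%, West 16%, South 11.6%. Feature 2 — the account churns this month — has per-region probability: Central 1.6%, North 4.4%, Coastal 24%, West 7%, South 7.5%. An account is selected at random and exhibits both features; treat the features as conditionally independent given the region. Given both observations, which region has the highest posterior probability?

By Bayes' rule, posterior ∝ prior × likelihood:
  Central: 0.24 × 0.35 × 0.016 = 0.001344
  North: 0.23 × 0.22 × 0.044 = 0.0022264
  Coastal: 0.2 × 0.15 × 0.24 = 0.0072
  West: 0.11 × 0.16 × 0.07 = 0.001232
  South: 0.22 × 0.116 × 0.075 = 0.001914
Sum = 0.0139164.
Largest term belongs to Coastal, so Coastal is most probable.

Coastal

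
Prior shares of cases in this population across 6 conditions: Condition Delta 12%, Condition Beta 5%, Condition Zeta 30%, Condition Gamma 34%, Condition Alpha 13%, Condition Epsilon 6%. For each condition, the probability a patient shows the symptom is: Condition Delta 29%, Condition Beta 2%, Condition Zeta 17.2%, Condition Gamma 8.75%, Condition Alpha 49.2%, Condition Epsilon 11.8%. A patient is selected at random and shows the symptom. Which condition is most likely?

Unnormalized posteriors (prior × likelihood):
  Condition Delta: 0.12 × 0.29 = 0.0348
  Condition Beta: 0.05 × 0.02 = 0.001
  Condition Zeta: 0.3 × 0.172 = 0.0516
  Condition Gamma: 0.34 × 0.0875 = 0.02975
  Condition Alpha: 0.13 × 0.492 = 0.06396
  Condition Epsilon: 0.06 × 0.118 = 0.00708
Total = 0.18819.
Largest term belongs to Condition Alpha, so Condition Alpha is most probable.

Condition Alpha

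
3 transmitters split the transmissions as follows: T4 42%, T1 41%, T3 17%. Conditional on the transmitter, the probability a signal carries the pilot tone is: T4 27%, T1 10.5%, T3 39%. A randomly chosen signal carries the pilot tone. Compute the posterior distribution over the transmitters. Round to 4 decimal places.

T4 0.5091, T1 0.1933, T3 0.2976

Unnormalized posteriors (prior × likelihood):
  T4: 0.42 × 0.27 = 0.1134
  T1: 0.41 × 0.105 = 0.04305
  T3: 0.17 × 0.39 = 0.0663
Sum = 0.22275.
P(T4 | pilot) = 0.1134/0.22275 ≈ 0.5091
P(T1 | pilot) = 0.04305/0.22275 ≈ 0.1933
P(T3 | pilot) = 0.0663/0.22275 ≈ 0.2976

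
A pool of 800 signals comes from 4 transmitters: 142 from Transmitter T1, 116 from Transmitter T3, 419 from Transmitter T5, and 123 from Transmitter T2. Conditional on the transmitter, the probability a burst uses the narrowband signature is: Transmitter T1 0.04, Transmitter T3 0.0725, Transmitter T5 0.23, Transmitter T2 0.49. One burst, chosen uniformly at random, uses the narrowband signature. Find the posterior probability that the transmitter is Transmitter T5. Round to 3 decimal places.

By Bayes' rule, posterior ∝ prior × likelihood:
  Transmitter T1: 0.1775 × 0.04 = 0.0071
  Transmitter T3: 0.145 × 0.0725 = 0.0105125
  Transmitter T5: 0.52375 × 0.23 = 0.1204625
  Transmitter T2: 0.15375 × 0.49 = 0.0753375
Normalizing constant = 0.2134125.
P(Transmitter T5 | evidence) = 0.1204625 / 0.2134125 ≈ 0.564.

0.564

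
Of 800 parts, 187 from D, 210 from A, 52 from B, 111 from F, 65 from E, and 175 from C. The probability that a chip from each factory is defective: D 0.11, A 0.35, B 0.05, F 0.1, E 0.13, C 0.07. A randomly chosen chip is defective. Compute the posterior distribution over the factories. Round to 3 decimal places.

D 0.160, A 0.572, B 0.020, F 0.086, E 0.066, C 0.095

Prior × likelihood for each hypothesis:
  D: 0.23375 × 0.11 = 0.0257125
  A: 0.2625 × 0.35 = 0.091875
  B: 0.065 × 0.05 = 0.00325
  F: 0.13875 × 0.1 = 0.013875
  E: 0.08125 × 0.13 = 0.0105625
  C: 0.21875 × 0.07 = 0.0153125
Sum = 0.1605875.
P(D | defective) = 0.0257125/0.1605875 ≈ 0.160
P(A | defective) = 0.091875/0.1605875 ≈ 0.572
P(B | defective) = 0.00325/0.1605875 ≈ 0.020
P(F | defective) = 0.013875/0.1605875 ≈ 0.086
P(E | defective) = 0.0105625/0.1605875 ≈ 0.066
P(C | defective) = 0.0153125/0.1605875 ≈ 0.095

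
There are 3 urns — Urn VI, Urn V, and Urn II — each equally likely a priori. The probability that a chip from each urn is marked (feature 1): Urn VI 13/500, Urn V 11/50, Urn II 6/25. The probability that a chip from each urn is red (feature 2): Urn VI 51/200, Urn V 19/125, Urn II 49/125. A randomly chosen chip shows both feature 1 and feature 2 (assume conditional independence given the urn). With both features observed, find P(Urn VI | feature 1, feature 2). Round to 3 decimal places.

With a uniform prior (1/3 each), posterior ∝ likelihood:
  Urn VI: 0.026 × 0.255 = 0.00663
  Urn V: 0.22 × 0.152 = 0.03344
  Urn II: 0.24 × 0.392 = 0.09408
Total = 0.13415.
P(Urn VI | evidence) = 0.00663 / 0.13415 ≈ 0.049.

0.049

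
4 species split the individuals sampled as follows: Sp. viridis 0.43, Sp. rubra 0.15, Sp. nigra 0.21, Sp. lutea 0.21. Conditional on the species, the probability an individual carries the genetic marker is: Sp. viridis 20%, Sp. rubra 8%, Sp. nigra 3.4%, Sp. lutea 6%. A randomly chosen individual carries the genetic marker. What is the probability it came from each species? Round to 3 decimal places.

Sp. viridis 0.730, Sp. rubra 0.102, Sp. nigra 0.061, Sp. lutea 0.107

Compute prior × likelihood for every hypothesis:
  Sp. viridis: 0.43 × 0.2 = 0.086
  Sp. rubra: 0.15 × 0.08 = 0.012
  Sp. nigra: 0.21 × 0.034 = 0.00714
  Sp. lutea: 0.21 × 0.06 = 0.0126
Total = 0.11774.
P(Sp. viridis | marker) = 0.086/0.11774 ≈ 0.730
P(Sp. rubra | marker) = 0.012/0.11774 ≈ 0.102
P(Sp. nigra | marker) = 0.00714/0.11774 ≈ 0.061
P(Sp. lutea | marker) = 0.0126/0.11774 ≈ 0.107
(Check: 0.730+0.102+0.061+0.107 = 1.000.)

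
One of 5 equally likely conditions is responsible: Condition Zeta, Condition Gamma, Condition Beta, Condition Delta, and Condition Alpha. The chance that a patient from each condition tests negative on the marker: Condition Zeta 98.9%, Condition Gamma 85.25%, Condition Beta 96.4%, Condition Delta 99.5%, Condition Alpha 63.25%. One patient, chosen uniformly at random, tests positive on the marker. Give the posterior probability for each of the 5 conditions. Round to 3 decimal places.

Taking complements, P(marker-positive | each) = Condition Zeta 0.011, Condition Gamma 0.1475, Condition Beta 0.036, Condition Delta 0.005, Condition Alpha 0.3675.
With a uniform prior (1/5 each), posterior ∝ likelihood:
  Condition Zeta: 0.011
  Condition Gamma: 0.1475
  Condition Beta: 0.036
  Condition Delta: 0.005
  Condition Alpha: 0.3675
Normalizing constant = 0.567.
P(Condition Zeta | marker-positive) = 0.011/0.567 ≈ 0.019
P(Condition Gamma | marker-positive) = 0.1475/0.567 ≈ 0.260
P(Condition Beta | marker-positive) = 0.036/0.567 ≈ 0.063
P(Condition Delta | marker-positive) = 0.005/0.567 ≈ 0.009
P(Condition Alpha | marker-positive) = 0.3675/0.567 ≈ 0.648

Condition Zeta 0.019, Condition Gamma 0.260, Condition Beta 0.063, Condition Delta 0.009, Condition Alpha 0.648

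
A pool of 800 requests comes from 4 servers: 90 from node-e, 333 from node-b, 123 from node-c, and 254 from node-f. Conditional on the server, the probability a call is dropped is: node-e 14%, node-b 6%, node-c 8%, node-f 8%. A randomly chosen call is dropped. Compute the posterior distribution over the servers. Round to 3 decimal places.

node-e 0.201, node-b 0.318, node-c 0.157, node-f 0.324

Unnormalized posteriors (prior × likelihood):
  node-e: 0.1125 × 0.14 = 0.01575
  node-b: 0.41625 × 0.06 = 0.024975
  node-c: 0.15375 × 0.08 = 0.0123
  node-f: 0.3175 × 0.08 = 0.0254
Sum = 0.078425.
P(node-e | dropped) = 0.01575/0.078425 ≈ 0.201
P(node-b | dropped) = 0.024975/0.078425 ≈ 0.318
P(node-c | dropped) = 0.0123/0.078425 ≈ 0.157
P(node-f | dropped) = 0.0254/0.078425 ≈ 0.324
(Check: 0.201+0.318+0.157+0.324 = 1.000.)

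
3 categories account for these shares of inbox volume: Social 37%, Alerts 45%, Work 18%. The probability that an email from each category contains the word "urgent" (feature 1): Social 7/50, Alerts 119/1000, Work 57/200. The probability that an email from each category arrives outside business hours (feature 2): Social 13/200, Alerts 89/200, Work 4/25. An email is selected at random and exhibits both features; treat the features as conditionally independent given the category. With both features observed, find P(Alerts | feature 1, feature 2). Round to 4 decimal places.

0.6731

Prior × likelihood for each hypothesis:
  Social: 0.37 × 0.14 × 0.065 = 0.003367
  Alerts: 0.45 × 0.119 × 0.445 = 0.02382975
  Work: 0.18 × 0.285 × 0.16 = 0.008208
Sum = 0.03540475.
P(Alerts | evidence) = 0.02382975 / 0.03540475 ≈ 0.6731.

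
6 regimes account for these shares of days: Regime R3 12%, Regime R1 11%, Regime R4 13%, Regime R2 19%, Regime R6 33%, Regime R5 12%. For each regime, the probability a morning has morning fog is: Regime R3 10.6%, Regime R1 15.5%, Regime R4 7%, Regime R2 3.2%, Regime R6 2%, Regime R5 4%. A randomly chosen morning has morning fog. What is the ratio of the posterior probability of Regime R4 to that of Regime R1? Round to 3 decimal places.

0.534

Prior × likelihood for each hypothesis:
  Regime R3: 0.12 × 0.106 = 0.01272
  Regime R1: 0.11 × 0.155 = 0.01705
  Regime R4: 0.13 × 0.07 = 0.0091
  Regime R2: 0.19 × 0.032 = 0.00608
  Regime R6: 0.33 × 0.02 = 0.0066
  Regime R5: 0.12 × 0.04 = 0.0048
Sum = 0.05635.
The ratio is 0.0091 / 0.01705 (the normalizer cancels) = 0.534.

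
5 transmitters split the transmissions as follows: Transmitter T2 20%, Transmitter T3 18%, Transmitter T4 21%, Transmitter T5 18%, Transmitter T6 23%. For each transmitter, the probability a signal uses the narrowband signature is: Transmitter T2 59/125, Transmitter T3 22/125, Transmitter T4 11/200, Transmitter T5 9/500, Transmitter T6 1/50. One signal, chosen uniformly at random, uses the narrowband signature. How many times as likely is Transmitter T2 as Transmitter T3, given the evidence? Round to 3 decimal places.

2.980

Compute prior × likelihood for every hypothesis:
  Transmitter T2: 0.2 × 0.472 = 0.0944
  Transmitter T3: 0.18 × 0.176 = 0.03168
  Transmitter T4: 0.21 × 0.055 = 0.01155
  Transmitter T5: 0.18 × 0.018 = 0.00324
  Transmitter T6: 0.23 × 0.02 = 0.0046
Total = 0.14547.
The ratio is 0.0944 / 0.03168 (the normalizer cancels) = 2.980.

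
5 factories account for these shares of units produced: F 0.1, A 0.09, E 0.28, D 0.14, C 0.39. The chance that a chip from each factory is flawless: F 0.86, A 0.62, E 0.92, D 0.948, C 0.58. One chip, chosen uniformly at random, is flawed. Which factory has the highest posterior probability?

C

Taking complements, P(flawed | each) = F 0.14, A 0.38, E 0.08, D 0.052, C 0.42.
Prior × likelihood for each hypothesis:
  F: 0.1 × 0.14 = 0.014
  A: 0.09 × 0.38 = 0.0342
  E: 0.28 × 0.08 = 0.0224
  D: 0.14 × 0.052 = 0.00728
  C: 0.39 × 0.42 = 0.1638
Normalizing constant = 0.24168.
Largest term belongs to C, so C is most probable.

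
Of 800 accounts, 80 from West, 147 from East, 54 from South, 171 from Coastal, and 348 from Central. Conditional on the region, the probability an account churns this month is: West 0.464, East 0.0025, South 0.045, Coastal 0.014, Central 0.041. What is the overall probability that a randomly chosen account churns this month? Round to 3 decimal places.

0.071

By Bayes' rule, posterior ∝ prior × likelihood:
  West: 0.1 × 0.464 = 0.0464
  East: 0.18375 × 0.0025 = 0.000459375
  South: 0.0675 × 0.045 = 0.0030375
  Coastal: 0.21375 × 0.014 = 0.0029925
  Central: 0.435 × 0.041 = 0.017835
P(churn) = 0.0464 + 0.000459375 + 0.0030375 + 0.0029925 + 0.017835 = 0.070724375 → 0.071.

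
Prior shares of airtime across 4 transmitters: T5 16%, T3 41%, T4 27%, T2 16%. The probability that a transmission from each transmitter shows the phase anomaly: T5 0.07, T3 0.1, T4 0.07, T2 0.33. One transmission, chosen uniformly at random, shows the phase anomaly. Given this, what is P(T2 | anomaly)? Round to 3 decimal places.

0.426

By Bayes' rule, posterior ∝ prior × likelihood:
  T5: 0.16 × 0.07 = 0.0112
  T3: 0.41 × 0.1 = 0.041
  T4: 0.27 × 0.07 = 0.0189
  T2: 0.16 × 0.33 = 0.0528
Normalizing constant = 0.1239.
P(T2 | evidence) = 0.0528 / 0.1239 ≈ 0.426.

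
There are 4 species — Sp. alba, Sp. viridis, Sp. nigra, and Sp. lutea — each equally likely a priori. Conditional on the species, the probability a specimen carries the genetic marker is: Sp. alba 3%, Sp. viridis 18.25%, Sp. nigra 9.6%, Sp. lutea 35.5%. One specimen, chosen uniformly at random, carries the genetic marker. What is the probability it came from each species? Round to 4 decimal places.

Sp. alba 0.0452, Sp. viridis 0.2751, Sp. nigra 0.1447, Sp. lutea 0.5350

With a uniform prior (1/4 each), posterior ∝ likelihood:
  Sp. alba: 0.03
  Sp. viridis: 0.1825
  Sp. nigra: 0.096
  Sp. lutea: 0.355
Normalizing constant = 0.6635.
P(Sp. alba | marker) = 0.03/0.6635 ≈ 0.0452
P(Sp. viridis | marker) = 0.1825/0.6635 ≈ 0.2751
P(Sp. nigra | marker) = 0.096/0.6635 ≈ 0.1447
P(Sp. lutea | marker) = 0.355/0.6635 ≈ 0.5350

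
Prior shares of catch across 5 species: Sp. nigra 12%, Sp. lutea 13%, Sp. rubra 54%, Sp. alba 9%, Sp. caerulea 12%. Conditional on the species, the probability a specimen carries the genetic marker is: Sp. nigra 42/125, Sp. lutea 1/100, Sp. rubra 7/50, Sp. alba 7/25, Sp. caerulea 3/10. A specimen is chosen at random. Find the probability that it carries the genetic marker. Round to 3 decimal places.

0.178

By Bayes' rule, posterior ∝ prior × likelihood:
  Sp. nigra: 0.12 × 0.336 = 0.04032
  Sp. lutea: 0.13 × 0.01 = 0.0013
  Sp. rubra: 0.54 × 0.14 = 0.0756
  Sp. alba: 0.09 × 0.28 = 0.0252
  Sp. caerulea: 0.12 × 0.3 = 0.036
P(marker) = 0.04032 + 0.0013 + 0.0756 + 0.0252 + 0.036 = 0.17842 → 0.178.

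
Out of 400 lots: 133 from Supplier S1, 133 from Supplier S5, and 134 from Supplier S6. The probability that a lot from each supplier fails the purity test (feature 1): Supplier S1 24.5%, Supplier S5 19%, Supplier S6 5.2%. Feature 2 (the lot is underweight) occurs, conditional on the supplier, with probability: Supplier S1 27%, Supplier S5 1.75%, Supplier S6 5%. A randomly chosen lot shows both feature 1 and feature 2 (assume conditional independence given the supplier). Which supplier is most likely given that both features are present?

Supplier S1

By Bayes' rule, posterior ∝ prior × likelihood:
  Supplier S1: 0.3325 × 0.245 × 0.27 = 0.021994875
  Supplier S5: 0.3325 × 0.19 × 0.0175 = 0.0011055625
  Supplier S6: 0.335 × 0.052 × 0.05 = 0.000871
Sum = 0.0239714375.
Largest term belongs to Supplier S1, so Supplier S1 is most probable.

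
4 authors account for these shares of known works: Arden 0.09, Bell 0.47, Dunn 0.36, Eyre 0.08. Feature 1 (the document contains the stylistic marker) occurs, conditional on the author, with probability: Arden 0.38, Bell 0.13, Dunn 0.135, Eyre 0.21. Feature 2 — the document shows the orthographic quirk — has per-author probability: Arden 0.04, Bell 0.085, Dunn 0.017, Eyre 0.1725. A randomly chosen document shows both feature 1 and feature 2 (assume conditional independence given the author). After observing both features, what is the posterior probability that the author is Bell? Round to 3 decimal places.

0.505

Prior × likelihood for each hypothesis:
  Arden: 0.09 × 0.38 × 0.04 = 0.001368
  Bell: 0.47 × 0.13 × 0.085 = 0.0051935
  Dunn: 0.36 × 0.135 × 0.017 = 0.0008262
  Eyre: 0.08 × 0.21 × 0.1725 = 0.002898
Sum = 0.0102857.
P(Bell | evidence) = 0.0051935 / 0.0102857 ≈ 0.505.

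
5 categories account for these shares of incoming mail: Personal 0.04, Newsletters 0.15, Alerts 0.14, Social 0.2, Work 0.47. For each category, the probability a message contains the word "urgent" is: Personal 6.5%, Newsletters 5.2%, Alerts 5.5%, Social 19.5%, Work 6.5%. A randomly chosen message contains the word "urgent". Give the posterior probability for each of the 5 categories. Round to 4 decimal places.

By Bayes' rule, posterior ∝ prior × likelihood:
  Personal: 0.04 × 0.065 = 0.0026
  Newsletters: 0.15 × 0.052 = 0.0078
  Alerts: 0.14 × 0.055 = 0.0077
  Social: 0.2 × 0.195 = 0.039
  Work: 0.47 × 0.065 = 0.03055
Sum = 0.08765.
P(Personal | urgent-flag) = 0.0026/0.08765 ≈ 0.0297
P(Newsletters | urgent-flag) = 0.0078/0.08765 ≈ 0.0890
P(Alerts | urgent-flag) = 0.0077/0.08765 ≈ 0.0878
P(Social | urgent-flag) = 0.039/0.08765 ≈ 0.4450
P(Work | urgent-flag) = 0.03055/0.08765 ≈ 0.3485

Personal 0.0297, Newsletters 0.0890, Alerts 0.0878, Social 0.4450, Work 0.3485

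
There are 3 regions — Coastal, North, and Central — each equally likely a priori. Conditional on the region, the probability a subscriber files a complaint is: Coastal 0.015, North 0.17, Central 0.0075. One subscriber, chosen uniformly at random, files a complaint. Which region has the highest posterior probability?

Since the prior is uniform, the posterior is proportional to the likelihood:
  Coastal: 0.015
  North: 0.17
  Central: 0.0075
Sum = 0.1925.
Largest term belongs to North, so North is most probable.

North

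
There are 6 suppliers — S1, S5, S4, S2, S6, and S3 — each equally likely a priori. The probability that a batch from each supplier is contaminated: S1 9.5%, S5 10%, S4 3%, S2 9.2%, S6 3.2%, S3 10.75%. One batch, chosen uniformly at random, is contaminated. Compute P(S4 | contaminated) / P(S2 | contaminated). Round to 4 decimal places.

0.3261

With a uniform prior (1/6 each), posterior ∝ likelihood:
  S1: 0.095
  S5: 0.1
  S4: 0.03
  S2: 0.092
  S6: 0.032
  S3: 0.1075
Normalizing constant = 0.4565.
The ratio is 0.03 / 0.092 (the normalizer cancels) = 0.3261.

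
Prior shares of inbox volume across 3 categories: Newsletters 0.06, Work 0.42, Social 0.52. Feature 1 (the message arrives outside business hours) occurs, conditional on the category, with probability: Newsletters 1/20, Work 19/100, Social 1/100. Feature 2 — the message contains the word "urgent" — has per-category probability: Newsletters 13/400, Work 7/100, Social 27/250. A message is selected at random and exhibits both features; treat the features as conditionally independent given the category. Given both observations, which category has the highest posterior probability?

By Bayes' rule, posterior ∝ prior × likelihood:
  Newsletters: 0.06 × 0.05 × 0.0325 = 0.0000975
  Work: 0.42 × 0.19 × 0.07 = 0.005586
  Social: 0.52 × 0.01 × 0.108 = 0.0005616
Sum = 0.0062451.
Largest term belongs to Work, so Work is most probable.

Work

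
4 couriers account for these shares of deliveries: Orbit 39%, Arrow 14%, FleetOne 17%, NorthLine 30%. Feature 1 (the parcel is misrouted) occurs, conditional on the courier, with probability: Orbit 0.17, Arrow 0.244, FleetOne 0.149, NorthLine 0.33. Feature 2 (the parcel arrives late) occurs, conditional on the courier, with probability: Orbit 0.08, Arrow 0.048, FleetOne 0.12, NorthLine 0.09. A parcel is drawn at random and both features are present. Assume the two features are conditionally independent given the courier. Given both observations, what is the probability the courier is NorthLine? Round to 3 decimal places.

By Bayes' rule, posterior ∝ prior × likelihood:
  Orbit: 0.39 × 0.17 × 0.08 = 0.005304
  Arrow: 0.14 × 0.244 × 0.048 = 0.00163968
  FleetOne: 0.17 × 0.149 × 0.12 = 0.0030396
  NorthLine: 0.3 × 0.33 × 0.09 = 0.00891
Total = 0.01889328.
P(NorthLine | evidence) = 0.00891 / 0.01889328 ≈ 0.472.

0.472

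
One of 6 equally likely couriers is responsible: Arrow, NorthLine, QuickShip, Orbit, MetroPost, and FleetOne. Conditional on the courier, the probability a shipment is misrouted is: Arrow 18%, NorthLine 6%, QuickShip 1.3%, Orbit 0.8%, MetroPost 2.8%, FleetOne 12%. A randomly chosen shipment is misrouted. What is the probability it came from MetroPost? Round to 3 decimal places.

0.068

With a uniform prior (1/6 each), posterior ∝ likelihood:
  Arrow: 0.18
  NorthLine: 0.06
  QuickShip: 0.013
  Orbit: 0.008
  MetroPost: 0.028
  FleetOne: 0.12
Total = 0.409.
P(MetroPost | evidence) = 0.028 / 0.409 ≈ 0.068.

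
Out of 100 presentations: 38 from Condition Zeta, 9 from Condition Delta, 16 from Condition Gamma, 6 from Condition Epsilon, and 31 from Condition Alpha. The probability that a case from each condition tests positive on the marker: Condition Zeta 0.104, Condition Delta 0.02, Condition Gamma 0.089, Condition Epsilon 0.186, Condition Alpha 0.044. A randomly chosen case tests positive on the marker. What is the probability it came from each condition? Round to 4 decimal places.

Condition Zeta 0.4918, Condition Delta 0.0224, Condition Gamma 0.1772, Condition Epsilon 0.1389, Condition Alpha 0.1697

By Bayes' rule, posterior ∝ prior × likelihood:
  Condition Zeta: 0.38 × 0.104 = 0.03952
  Condition Delta: 0.09 × 0.02 = 0.0018
  Condition Gamma: 0.16 × 0.089 = 0.01424
  Condition Epsilon: 0.06 × 0.186 = 0.01116
  Condition Alpha: 0.31 × 0.044 = 0.01364
Total = 0.08036.
P(Condition Zeta | marker-positive) = 0.03952/0.08036 ≈ 0.4918
P(Condition Delta | marker-positive) = 0.0018/0.08036 ≈ 0.0224
P(Condition Gamma | marker-positive) = 0.01424/0.08036 ≈ 0.1772
P(Condition Epsilon | marker-positive) = 0.01116/0.08036 ≈ 0.1389
P(Condition Alpha | marker-positive) = 0.01364/0.08036 ≈ 0.1697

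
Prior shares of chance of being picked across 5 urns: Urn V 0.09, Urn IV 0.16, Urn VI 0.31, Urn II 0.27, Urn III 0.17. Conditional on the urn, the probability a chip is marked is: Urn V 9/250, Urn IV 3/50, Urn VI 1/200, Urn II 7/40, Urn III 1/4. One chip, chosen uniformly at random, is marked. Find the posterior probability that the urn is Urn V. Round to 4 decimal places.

0.0311

Unnormalized posteriors (prior × likelihood):
  Urn V: 0.09 × 0.036 = 0.00324
  Urn IV: 0.16 × 0.06 = 0.0096
  Urn VI: 0.31 × 0.005 = 0.00155
  Urn II: 0.27 × 0.175 = 0.04725
  Urn III: 0.17 × 0.25 = 0.0425
Normalizing constant = 0.10414.
P(Urn V | evidence) = 0.00324 / 0.10414 ≈ 0.0311.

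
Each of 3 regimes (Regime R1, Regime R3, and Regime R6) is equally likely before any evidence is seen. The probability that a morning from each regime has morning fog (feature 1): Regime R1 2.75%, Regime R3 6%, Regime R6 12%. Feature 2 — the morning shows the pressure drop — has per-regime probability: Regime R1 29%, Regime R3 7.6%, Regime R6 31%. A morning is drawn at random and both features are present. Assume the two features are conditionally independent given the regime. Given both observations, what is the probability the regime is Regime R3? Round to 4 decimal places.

0.0917

With a uniform prior (1/3 each), posterior ∝ likelihood:
  Regime R1: 0.0275 × 0.29 = 0.007975
  Regime R3: 0.06 × 0.076 = 0.00456
  Regime R6: 0.12 × 0.31 = 0.0372
Sum = 0.049735.
P(Regime R3 | evidence) = 0.00456 / 0.049735 ≈ 0.0917.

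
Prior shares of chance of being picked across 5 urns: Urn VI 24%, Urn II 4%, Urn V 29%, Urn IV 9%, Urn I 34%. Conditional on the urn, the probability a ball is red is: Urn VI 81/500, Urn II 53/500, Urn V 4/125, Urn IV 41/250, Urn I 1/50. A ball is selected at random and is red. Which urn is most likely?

Prior × likelihood for each hypothesis:
  Urn VI: 0.24 × 0.162 = 0.03888
  Urn II: 0.04 × 0.106 = 0.00424
  Urn V: 0.29 × 0.032 = 0.00928
  Urn IV: 0.09 × 0.164 = 0.01476
  Urn I: 0.34 × 0.02 = 0.0068
Normalizing constant = 0.07396.
Largest term belongs to Urn VI, so Urn VI is most probable.

Urn VI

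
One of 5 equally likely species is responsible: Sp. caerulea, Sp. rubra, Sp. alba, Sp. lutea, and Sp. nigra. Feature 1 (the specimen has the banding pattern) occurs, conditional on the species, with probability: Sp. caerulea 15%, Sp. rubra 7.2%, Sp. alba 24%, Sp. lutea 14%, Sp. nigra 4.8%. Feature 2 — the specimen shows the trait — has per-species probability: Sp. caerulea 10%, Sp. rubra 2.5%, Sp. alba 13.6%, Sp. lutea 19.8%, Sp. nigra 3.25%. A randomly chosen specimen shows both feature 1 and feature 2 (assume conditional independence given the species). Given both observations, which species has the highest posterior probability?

Sp. alba

With a uniform prior (1/5 each), posterior ∝ likelihood:
  Sp. caerulea: 0.15 × 0.1 = 0.015
  Sp. rubra: 0.072 × 0.025 = 0.0018
  Sp. alba: 0.24 × 0.136 = 0.03264
  Sp. lutea: 0.14 × 0.198 = 0.02772
  Sp. nigra: 0.048 × 0.0325 = 0.00156
Total = 0.07872.
Largest term belongs to Sp. alba, so Sp. alba is most probable.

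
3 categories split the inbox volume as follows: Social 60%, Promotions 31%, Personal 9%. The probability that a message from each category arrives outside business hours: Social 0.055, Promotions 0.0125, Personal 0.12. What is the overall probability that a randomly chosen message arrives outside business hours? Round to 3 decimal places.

Prior × likelihood for each hypothesis:
  Social: 0.6 × 0.055 = 0.033
  Promotions: 0.31 × 0.0125 = 0.003875
  Personal: 0.09 × 0.12 = 0.0108
P(off-hours) = 0.033 + 0.003875 + 0.0108 = 0.047675 → 0.048.

0.048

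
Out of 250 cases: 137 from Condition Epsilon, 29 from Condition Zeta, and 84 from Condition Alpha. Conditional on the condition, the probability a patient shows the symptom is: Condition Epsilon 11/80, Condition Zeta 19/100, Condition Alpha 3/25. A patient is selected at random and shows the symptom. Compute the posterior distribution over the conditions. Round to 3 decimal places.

Compute prior × likelihood for every hypothesis:
  Condition Epsilon: 0.548 × 0.1375 = 0.07535
  Condition Zeta: 0.116 × 0.19 = 0.02204
  Condition Alpha: 0.336 × 0.12 = 0.04032
Total = 0.13771.
P(Condition Epsilon | symptomatic) = 0.07535/0.13771 ≈ 0.547
P(Condition Zeta | symptomatic) = 0.02204/0.13771 ≈ 0.160
P(Condition Alpha | symptomatic) = 0.04032/0.13771 ≈ 0.293

Condition Epsilon 0.547, Condition Zeta 0.160, Condition Alpha 0.293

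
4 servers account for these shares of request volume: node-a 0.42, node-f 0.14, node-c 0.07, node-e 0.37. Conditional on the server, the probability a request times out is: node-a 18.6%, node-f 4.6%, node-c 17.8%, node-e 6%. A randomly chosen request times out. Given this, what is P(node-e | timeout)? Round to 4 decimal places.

By Bayes' rule, posterior ∝ prior × likelihood:
  node-a: 0.42 × 0.186 = 0.07812
  node-f: 0.14 × 0.046 = 0.00644
  node-c: 0.07 × 0.178 = 0.01246
  node-e: 0.37 × 0.06 = 0.0222
Normalizing constant = 0.11922.
P(node-e | evidence) = 0.0222 / 0.11922 ≈ 0.1862.

0.1862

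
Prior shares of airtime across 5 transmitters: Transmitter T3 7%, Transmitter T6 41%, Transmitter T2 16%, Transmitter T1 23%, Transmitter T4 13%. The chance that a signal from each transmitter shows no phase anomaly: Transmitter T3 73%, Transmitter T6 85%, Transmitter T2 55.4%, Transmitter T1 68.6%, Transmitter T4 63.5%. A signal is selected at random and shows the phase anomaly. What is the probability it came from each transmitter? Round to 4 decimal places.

Taking complements, P(anomaly | each) = Transmitter T3 0.27, Transmitter T6 0.15, Transmitter T2 0.446, Transmitter T1 0.314, Transmitter T4 0.365.
Prior × likelihood for each hypothesis:
  Transmitter T3: 0.07 × 0.27 = 0.0189
  Transmitter T6: 0.41 × 0.15 = 0.0615
  Transmitter T2: 0.16 × 0.446 = 0.07136
  Transmitter T1: 0.23 × 0.314 = 0.07222
  Transmitter T4: 0.13 × 0.365 = 0.04745
Sum = 0.27143.
P(Transmitter T3 | anomaly) = 0.0189/0.27143 ≈ 0.0696
P(Transmitter T6 | anomaly) = 0.0615/0.27143 ≈ 0.2266
P(Transmitter T2 | anomaly) = 0.07136/0.27143 ≈ 0.2629
P(Transmitter T1 | anomaly) = 0.07222/0.27143 ≈ 0.2661
P(Transmitter T4 | anomaly) = 0.04745/0.27143 ≈ 0.1748

Transmitter T3 0.0696, Transmitter T6 0.2266, Transmitter T2 0.2629, Transmitter T1 0.2661, Transmitter T4 0.1748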